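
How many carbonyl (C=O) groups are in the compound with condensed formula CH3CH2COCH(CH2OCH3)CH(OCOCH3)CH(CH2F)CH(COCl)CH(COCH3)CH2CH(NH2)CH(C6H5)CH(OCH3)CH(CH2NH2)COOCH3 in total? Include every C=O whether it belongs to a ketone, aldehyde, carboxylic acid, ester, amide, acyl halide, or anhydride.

CO: ketone, 1 C=O (running total 1).
CH(OCOCH3): ester, 1 C=O (running total 2).
CH(COCl): acyl halide, 1 C=O (running total 3).
CH(COCH3): ketone, 1 C=O (running total 4).
COOCH3: ester, 1 C=O (running total 5).

5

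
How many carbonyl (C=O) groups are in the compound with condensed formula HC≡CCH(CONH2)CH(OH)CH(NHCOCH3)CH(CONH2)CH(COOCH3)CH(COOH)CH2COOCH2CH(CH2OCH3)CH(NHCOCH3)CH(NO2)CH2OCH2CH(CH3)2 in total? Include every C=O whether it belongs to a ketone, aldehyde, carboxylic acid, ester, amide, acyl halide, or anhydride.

7

CH(CONH2): amide, 1 C=O (running total 1).
CH(NHCOCH3): amide, 1 C=O (running total 2).
CH(CONH2): amide, 1 C=O (running total 3).
CH(COOCH3): ester, 1 C=O (running total 4).
CH(COOH): carboxylic acid, 1 C=O (running total 5).
CH2COOCH2: ester, 1 C=O (running total 6).
CH(NHCOCH3): amide, 1 C=O (running total 7).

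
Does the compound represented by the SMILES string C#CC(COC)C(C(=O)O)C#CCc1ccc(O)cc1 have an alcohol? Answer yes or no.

C≡C triple bond → alkyne.
pendant –CH2OCH3: C–O–C linkage → ether.
pendant –COOH: carbonyl C bonded to C and –OH → carboxylic acid.
C≡C triple bond → alkyne.
–OH attached directly to an aromatic ring → phenol (not alcohol); the ring itself is an arene.
In CH(COOH), the –OH sits on a carbonyl carbon, making it part of a carboxylic acid, not an alcohol. In C6H4OH, the –OH is on an aromatic ring carbon; that is a phenol, not an alcohol.
The groups actually present are: alkyne, arene, carboxylic acid, ether, phenol.

no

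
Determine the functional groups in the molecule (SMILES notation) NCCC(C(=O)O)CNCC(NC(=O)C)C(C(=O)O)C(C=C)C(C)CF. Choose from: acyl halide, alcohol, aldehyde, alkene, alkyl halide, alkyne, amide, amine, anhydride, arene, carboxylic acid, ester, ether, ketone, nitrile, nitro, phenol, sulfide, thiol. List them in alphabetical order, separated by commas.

Taking each segment in turn:
  H2NCH2: –NH2 on an sp³ carbon with no adjacent C=O → amine.
  CH(COOH): pendant –COOH: carbonyl C bonded to C and –OH → carboxylic acid.
  CH2NHCH2: C–N–C with sp³ carbons and no adjacent C=O → amine (secondary).
  CH(NHCOCH3): pendant –NHC(=O)CH3: N bonded to a carbonyl → amide (not amine).
  CH(COOH): pendant –COOH: carbonyl C bonded to C and –OH → carboxylic acid.
  CH(CH=CH2): pendant –CH=CH2: C=C double bond → alkene.
  CH2F: halogen on an sp³ carbon → alkyl halide.

alkene, alkyl halide, amide, amine, carboxylic acid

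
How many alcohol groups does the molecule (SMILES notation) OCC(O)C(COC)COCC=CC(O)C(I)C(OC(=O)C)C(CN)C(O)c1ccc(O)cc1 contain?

4

HO– on an sp³ carbon → alcohol.
–OH on an sp³ carbon → alcohol (secondary).
pendant –CH2OCH3: C–O–C linkage → ether.
C–O–C with sp³ carbons on both sides and no adjacent C=O → ether.
C=C double bond → alkene.
–OH on an sp³ carbon → alcohol (secondary).
halogen on an sp³ carbon → alkyl halide.
pendant –OC(=O)CH3: an acyloxy group → ester.
pendant –CH2NH2: N on sp³ C, no adjacent C=O → amine.
–OH on an sp³ carbon → alcohol (secondary).
–OH attached directly to an aromatic ring → phenol (not alcohol); the ring itself is an arene.
Alcohol appears at: HOCH2, CH(OH), CH(OH), CH(OH) → 4.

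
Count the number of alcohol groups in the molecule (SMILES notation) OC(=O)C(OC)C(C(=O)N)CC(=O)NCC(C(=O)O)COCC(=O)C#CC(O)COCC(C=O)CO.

2

Working along the chain:
  HOOC: –COOH: carbonyl C bonded to –OH and C → carboxylic acid (the –OH is not a separate alcohol).
  CH(OCH3): pendant –OCH3: C–O–C with sp³ C, no adjacent C=O → ether.
  CH(CONH2): pendant –CONH2: carbonyl C bonded to C and N → amide.
  CH2CONHCH2: –C(=O)–N– linkage → amide (the N is not an amine).
  CH(COOH): pendant –COOH: carbonyl C bonded to C and –OH → carboxylic acid.
  CH2OCH2: C–O–C with sp³ carbons on both sides and no adjacent C=O → ether.
  CO: –C(=O)– with carbon on both sides → ketone.
  C≡C: C≡C triple bond → alkyne.
  CH(OH): –OH on an sp³ carbon → alcohol (secondary).
  CH2OCH2: C–O–C with sp³ carbons on both sides and no adjacent C=O → ether.
  CH(CHO): pendant –CHO: carbonyl C bonded to C and H → aldehyde.
  CH2OH: –OH on an sp³ carbon → alcohol.
Alcohol appears at: CH(OH), CH2OH → 2.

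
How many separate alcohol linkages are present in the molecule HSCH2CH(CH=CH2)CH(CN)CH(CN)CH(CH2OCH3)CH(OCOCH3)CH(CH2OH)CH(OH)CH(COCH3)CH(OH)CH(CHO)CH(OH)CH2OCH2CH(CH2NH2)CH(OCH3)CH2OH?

–SH on an sp³ carbon → thiol.
pendant –CH=CH2: C=C double bond → alkene.
pendant –C≡N: nitrile.
pendant –C≡N: nitrile.
pendant –CH2OCH3: C–O–C linkage → ether.
pendant –OC(=O)CH3: an acyloxy group → ester.
pendant –CH2OH on an sp³ backbone C → alcohol.
–OH on an sp³ carbon → alcohol (secondary).
pendant –COCH3: carbonyl C bonded to two carbons → ketone.
–OH on an sp³ carbon → alcohol (secondary).
pendant –CHO: carbonyl C bonded to C and H → aldehyde.
–OH on an sp³ carbon → alcohol (secondary).
C–O–C with sp³ carbons on both sides and no adjacent C=O → ether.
pendant –CH2NH2: N on sp³ C, no adjacent C=O → amine.
pendant –OCH3: C–O–C with sp³ C, no adjacent C=O → ether.
–OH on an sp³ carbon → alcohol.
Alcohol appears at: CH(CH2OH), CH(OH), CH(OH), CH(OH), CH2OH → 5.

5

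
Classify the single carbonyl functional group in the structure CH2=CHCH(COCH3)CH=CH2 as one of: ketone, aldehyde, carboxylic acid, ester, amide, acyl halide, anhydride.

ketone

The carbonyl is in the CH(COCH3) segment: pendant –COCH3: carbonyl C bonded to two carbons → ketone.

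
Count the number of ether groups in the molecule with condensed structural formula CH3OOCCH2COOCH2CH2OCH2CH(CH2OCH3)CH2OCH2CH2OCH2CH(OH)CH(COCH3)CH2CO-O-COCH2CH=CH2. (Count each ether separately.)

Working along the chain:
  CH3OOC: CH3O–C(=O)–: carbonyl C bonded to C and to –OCH3 → ester (not ketone + ether).
  CH2COOCH2: –C(=O)–O–C with C on the carbonyl side → ester.
  CH2OCH2: C–O–C with sp³ carbons on both sides and no adjacent C=O → ether.
  CH(CH2OCH3): pendant –CH2OCH3: C–O–C linkage → ether.
  CH2OCH2: C–O–C with sp³ carbons on both sides and no adjacent C=O → ether.
  CH2OCH2: C–O–C with sp³ carbons on both sides and no adjacent C=O → ether.
  CH(OH): –OH on an sp³ carbon → alcohol (secondary).
  CH(COCH3): pendant –COCH3: carbonyl C bonded to two carbons → ketone.
  CH2CO-O-COCH2: two acyl groups sharing one oxygen, –C(=O)–O–C(=O)– → anhydride.
  CH=CH2: C=C double bond → alkene.
Ether appears at: CH2OCH2, CH(CH2OCH3), CH2OCH2, CH2OCH2 → 4.

4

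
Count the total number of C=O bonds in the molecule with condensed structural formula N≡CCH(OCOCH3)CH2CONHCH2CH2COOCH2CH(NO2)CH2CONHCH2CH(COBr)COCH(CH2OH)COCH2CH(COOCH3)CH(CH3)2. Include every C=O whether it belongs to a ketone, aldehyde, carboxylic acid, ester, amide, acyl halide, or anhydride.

CH(OCOCH3): ester, 1 C=O (running total 1).
CH2CONHCH2: amide, 1 C=O (running total 2).
CH2COOCH2: ester, 1 C=O (running total 3).
CH2CONHCH2: amide, 1 C=O (running total 4).
CH(COBr): acyl halide, 1 C=O (running total 5).
CO: ketone, 1 C=O (running total 6).
CO: ketone, 1 C=O (running total 7).
CH(COOCH3): ester, 1 C=O (running total 8).

8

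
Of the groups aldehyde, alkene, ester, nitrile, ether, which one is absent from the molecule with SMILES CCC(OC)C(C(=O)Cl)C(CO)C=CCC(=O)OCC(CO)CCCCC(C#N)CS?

aldehyde

alkene: present (CH=CH — C=C double bond → alkene).
nitrile: present (CH(CN) — pendant –C≡N: nitrile).
ester: present (CH2COOCH2 — –C(=O)–O–C with C on the carbonyl side → ester).
ether: present (CH(OCH3) — pendant –OCH3: C–O–C with sp³ C, no adjacent C=O → ether).
aldehyde: no segment matches this pattern.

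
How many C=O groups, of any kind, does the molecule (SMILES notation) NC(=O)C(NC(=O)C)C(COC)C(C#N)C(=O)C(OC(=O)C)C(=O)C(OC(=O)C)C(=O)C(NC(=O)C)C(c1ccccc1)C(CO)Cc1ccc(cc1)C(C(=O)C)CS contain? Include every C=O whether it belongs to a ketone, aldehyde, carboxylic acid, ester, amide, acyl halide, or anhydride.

9

H2NCO: amide, 1 C=O (running total 1).
CH(NHCOCH3): amide, 1 C=O (running total 2).
CO: ketone, 1 C=O (running total 3).
CH(OCOCH3): ester, 1 C=O (running total 4).
CO: ketone, 1 C=O (running total 5).
CH(OCOCH3): ester, 1 C=O (running total 6).
CO: ketone, 1 C=O (running total 7).
CH(NHCOCH3): amide, 1 C=O (running total 8).
CH(COCH3): ketone, 1 C=O (running total 9).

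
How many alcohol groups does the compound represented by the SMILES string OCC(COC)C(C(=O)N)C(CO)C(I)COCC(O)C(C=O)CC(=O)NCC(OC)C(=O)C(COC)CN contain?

3

Working along the chain:
  HOCH2: HO– on an sp³ carbon → alcohol.
  CH(CH2OCH3): pendant –CH2OCH3: C–O–C linkage → ether.
  CH(CONH2): pendant –CONH2: carbonyl C bonded to C and N → amide.
  CH(CH2OH): pendant –CH2OH on an sp³ backbone C → alcohol.
  CH(I): halogen on an sp³ carbon → alkyl halide.
  CH2OCH2: C–O–C with sp³ carbons on both sides and no adjacent C=O → ether.
  CH(OH): –OH on an sp³ carbon → alcohol (secondary).
  CH(CHO): pendant –CHO: carbonyl C bonded to C and H → aldehyde.
  CH2CONHCH2: –C(=O)–N– linkage → amide (the N is not an amine).
  CH(OCH3): pendant –OCH3: C–O–C with sp³ C, no adjacent C=O → ether.
  CO: –C(=O)– with carbon on both sides → ketone.
  CH(CH2OCH3): pendant –CH2OCH3: C–O–C linkage → ether.
  CH2NH2: –NH2 on an sp³ carbon with no adjacent C=O → amine.
Alcohol appears at: HOCH2, CH(CH2OH), CH(OH) → 3.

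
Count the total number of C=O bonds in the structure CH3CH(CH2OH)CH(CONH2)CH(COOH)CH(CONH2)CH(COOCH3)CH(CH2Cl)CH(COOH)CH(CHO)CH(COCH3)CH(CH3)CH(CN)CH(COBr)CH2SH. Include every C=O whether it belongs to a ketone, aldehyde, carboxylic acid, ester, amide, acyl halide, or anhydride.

CH(CONH2): amide, 1 C=O (running total 1).
CH(COOH): carboxylic acid, 1 C=O (running total 2).
CH(CONH2): amide, 1 C=O (running total 3).
CH(COOCH3): ester, 1 C=O (running total 4).
CH(COOH): carboxylic acid, 1 C=O (running total 5).
CH(CHO): aldehyde, 1 C=O (running total 6).
CH(COCH3): ketone, 1 C=O (running total 7).
CH(COBr): acyl halide, 1 C=O (running total 8).

8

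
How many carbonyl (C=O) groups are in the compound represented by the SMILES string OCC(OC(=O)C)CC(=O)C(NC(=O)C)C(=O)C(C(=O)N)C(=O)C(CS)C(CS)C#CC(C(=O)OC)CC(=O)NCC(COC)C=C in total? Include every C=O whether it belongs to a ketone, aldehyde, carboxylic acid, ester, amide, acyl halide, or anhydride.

CH(OCOCH3): ester, 1 C=O (running total 1).
CO: ketone, 1 C=O (running total 2).
CH(NHCOCH3): amide, 1 C=O (running total 3).
CO: ketone, 1 C=O (running total 4).
CH(CONH2): amide, 1 C=O (running total 5).
CO: ketone, 1 C=O (running total 6).
CH(COOCH3): ester, 1 C=O (running total 7).
CH2CONHCH2: amide, 1 C=O (running total 8).

8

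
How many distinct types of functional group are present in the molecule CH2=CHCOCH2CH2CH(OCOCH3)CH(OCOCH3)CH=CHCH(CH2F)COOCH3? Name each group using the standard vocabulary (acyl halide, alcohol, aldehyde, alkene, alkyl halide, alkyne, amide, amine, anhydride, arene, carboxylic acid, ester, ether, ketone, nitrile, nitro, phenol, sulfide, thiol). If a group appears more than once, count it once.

Reading the structure from left to right:
  CH2=CH: C=C double bond → alkene.
  CO: –C(=O)– with carbon on both sides → ketone.
  CH(OCOCH3): pendant –OC(=O)CH3: an acyloxy group → ester.
  CH(OCOCH3): pendant –OC(=O)CH3: an acyloxy group → ester.
  CH=CH: C=C double bond → alkene.
  CH(CH2F): pendant –CH2X: halogen on sp³ carbon → alkyl halide.
  COOCH3: –C(=O)OCH3: carbonyl C bonded to C and to –OCH3 → ester (not ketone + ether).
Distinct types present: alkene, alkyl halide, ester, ketone.

4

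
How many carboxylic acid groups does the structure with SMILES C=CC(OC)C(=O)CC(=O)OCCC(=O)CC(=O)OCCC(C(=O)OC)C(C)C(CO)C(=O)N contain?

Working along the chain:
  CH2=CH: C=C double bond → alkene.
  CH(OCH3): pendant –OCH3: C–O–C with sp³ C, no adjacent C=O → ether.
  CO: –C(=O)– with carbon on both sides → ketone.
  CH2COOCH2: –C(=O)–O–C with C on the carbonyl side → ester.
  CO: –C(=O)– with carbon on both sides → ketone.
  CH2COOCH2: –C(=O)–O–C with C on the carbonyl side → ester.
  CH(COOCH3): pendant –COOCH3: carbonyl C bonded to C and –OCH3 → ester.
  CH(CH2OH): pendant –CH2OH on an sp³ backbone C → alcohol.
  CONH2: –C(=O)NH2: carbonyl C bonded to C and to N → amide (the N is not a separate amine).
No segment is a carboxylic acid: CH2COOCH2 is ester, not carboxylic acid; CH2COOCH2 is ester, not carboxylic acid; CH(COOCH3) is ester, not carboxylic acid. → 0.

0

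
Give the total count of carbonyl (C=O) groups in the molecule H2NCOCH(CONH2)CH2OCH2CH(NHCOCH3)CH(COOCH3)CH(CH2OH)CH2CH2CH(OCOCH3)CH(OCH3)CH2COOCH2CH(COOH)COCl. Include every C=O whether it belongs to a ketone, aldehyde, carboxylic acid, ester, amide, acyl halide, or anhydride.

8

H2NCO: amide, 1 C=O (running total 1).
CH(CONH2): amide, 1 C=O (running total 2).
CH(NHCOCH3): amide, 1 C=O (running total 3).
CH(COOCH3): ester, 1 C=O (running total 4).
CH(OCOCH3): ester, 1 C=O (running total 5).
CH2COOCH2: ester, 1 C=O (running total 6).
CH(COOH): carboxylic acid, 1 C=O (running total 7).
COCl: acyl halide, 1 C=O (running total 8).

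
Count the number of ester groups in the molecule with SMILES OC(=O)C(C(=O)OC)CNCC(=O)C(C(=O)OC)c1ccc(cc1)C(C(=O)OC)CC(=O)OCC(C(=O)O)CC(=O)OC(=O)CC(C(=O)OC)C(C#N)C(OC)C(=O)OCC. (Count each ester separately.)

6

–COOH: carbonyl C bonded to –OH and C → carboxylic acid (the –OH is not a separate alcohol).
pendant –COOCH3: carbonyl C bonded to C and –OCH3 → ester.
C–N–C with sp³ carbons and no adjacent C=O → amine (secondary).
–C(=O)– with carbon on both sides → ketone.
pendant –COOCH3: carbonyl C bonded to C and –OCH3 → ester.
para-disubstituted benzene ring → arene.
pendant –COOCH3: carbonyl C bonded to C and –OCH3 → ester.
–C(=O)–O–C with C on the carbonyl side → ester.
pendant –COOH: carbonyl C bonded to C and –OH → carboxylic acid.
two acyl groups sharing one oxygen, –C(=O)–O–C(=O)– → anhydride.
pendant –COOCH3: carbonyl C bonded to C and –OCH3 → ester.
pendant –C≡N: nitrile.
pendant –OCH3: C–O–C with sp³ C, no adjacent C=O → ether.
–C(=O)OCH2CH3: carbonyl C bonded to C and to –OEt → ester.
Ester appears at: CH(COOCH3), CH(COOCH3), CH(COOCH3), CH2COOCH2, CH(COOCH3), COOCH2CH3 → 6.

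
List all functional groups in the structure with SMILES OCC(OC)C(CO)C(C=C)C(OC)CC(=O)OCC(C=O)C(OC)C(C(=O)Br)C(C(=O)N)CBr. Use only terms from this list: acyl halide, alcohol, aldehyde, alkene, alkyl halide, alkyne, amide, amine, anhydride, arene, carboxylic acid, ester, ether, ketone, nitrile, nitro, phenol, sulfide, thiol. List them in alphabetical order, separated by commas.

Working along the chain:
  HOCH2: HO– on an sp³ carbon → alcohol.
  CH(OCH3): pendant –OCH3: C–O–C with sp³ C, no adjacent C=O → ether.
  CH(CH2OH): pendant –CH2OH on an sp³ backbone C → alcohol.
  CH(CH=CH2): pendant –CH=CH2: C=C double bond → alkene.
  CH(OCH3): pendant –OCH3: C–O–C with sp³ C, no adjacent C=O → ether.
  CH2COOCH2: –C(=O)–O–C with C on the carbonyl side → ester.
  CH(CHO): pendant –CHO: carbonyl C bonded to C and H → aldehyde.
  CH(OCH3): pendant –OCH3: C–O–C with sp³ C, no adjacent C=O → ether.
  CH(COBr): pendant –C(=O)X: carbonyl C bonded to C and halogen → acyl halide.
  CH(CONH2): pendant –CONH2: carbonyl C bonded to C and N → amide.
  CH2Br: halogen on an sp³ carbon → alkyl halide.

acyl halide, alcohol, aldehyde, alkene, alkyl halide, amide, ester, ether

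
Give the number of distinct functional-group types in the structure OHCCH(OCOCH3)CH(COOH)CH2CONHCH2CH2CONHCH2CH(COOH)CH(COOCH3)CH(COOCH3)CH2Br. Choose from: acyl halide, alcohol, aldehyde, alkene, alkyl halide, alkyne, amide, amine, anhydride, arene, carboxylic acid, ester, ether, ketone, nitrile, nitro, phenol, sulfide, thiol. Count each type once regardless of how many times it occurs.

5

terminal –CHO: carbonyl C bonded to H and C → aldehyde.
pendant –OC(=O)CH3: an acyloxy group → ester.
pendant –COOH: carbonyl C bonded to C and –OH → carboxylic acid.
–C(=O)–N– linkage → amide (the N is not an amine).
–C(=O)–N– linkage → amide (the N is not an amine).
pendant –COOH: carbonyl C bonded to C and –OH → carboxylic acid.
pendant –COOCH3: carbonyl C bonded to C and –OCH3 → ester.
pendant –COOCH3: carbonyl C bonded to C and –OCH3 → ester.
halogen on an sp³ carbon → alkyl halide.
Distinct types present: aldehyde, alkyl halide, amide, carboxylic acid, ester.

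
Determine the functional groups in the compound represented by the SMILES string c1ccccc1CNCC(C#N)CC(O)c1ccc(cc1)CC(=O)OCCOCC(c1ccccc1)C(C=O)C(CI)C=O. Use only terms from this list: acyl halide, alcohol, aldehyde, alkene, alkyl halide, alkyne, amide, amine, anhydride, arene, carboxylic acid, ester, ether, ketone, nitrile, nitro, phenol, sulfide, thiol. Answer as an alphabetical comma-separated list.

C6H5– phenyl ring → arene.
C–N–C with sp³ carbons and no adjacent C=O → amine (secondary).
pendant –C≡N: nitrile.
–OH on an sp³ carbon → alcohol (secondary).
para-disubstituted benzene ring → arene.
–C(=O)–O–C with C on the carbonyl side → ester.
C–O–C with sp³ carbons on both sides and no adjacent C=O → ether.
pendant –C6H5: benzene ring → arene.
pendant –CHO: carbonyl C bonded to C and H → aldehyde.
pendant –CH2X: halogen on sp³ carbon → alkyl halide.
terminal –CHO: carbonyl C bonded to H and C → aldehyde.

alcohol, aldehyde, alkyl halide, amine, arene, ester, ether, nitrile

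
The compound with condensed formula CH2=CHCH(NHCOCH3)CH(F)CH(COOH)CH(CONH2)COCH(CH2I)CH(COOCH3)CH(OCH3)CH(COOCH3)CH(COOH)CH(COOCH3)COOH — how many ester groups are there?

Reading the structure from left to right:
  CH2=CH: C=C double bond → alkene.
  CH(NHCOCH3): pendant –NHC(=O)CH3: N bonded to a carbonyl → amide (not amine).
  CH(F): halogen on an sp³ carbon → alkyl halide.
  CH(COOH): pendant –COOH: carbonyl C bonded to C and –OH → carboxylic acid.
  CH(CONH2): pendant –CONH2: carbonyl C bonded to C and N → amide.
  CO: –C(=O)– with carbon on both sides → ketone.
  CH(CH2I): pendant –CH2X: halogen on sp³ carbon → alkyl halide.
  CH(COOCH3): pendant –COOCH3: carbonyl C bonded to C and –OCH3 → ester.
  CH(OCH3): pendant –OCH3: C–O–C with sp³ C, no adjacent C=O → ether.
  CH(COOCH3): pendant –COOCH3: carbonyl C bonded to C and –OCH3 → ester.
  CH(COOH): pendant –COOH: carbonyl C bonded to C and –OH → carboxylic acid.
  CH(COOCH3): pendant –COOCH3: carbonyl C bonded to C and –OCH3 → ester.
  COOH: –COOH: carbonyl C bonded to –OH and C → carboxylic acid (the –OH is not a separate alcohol).
Ester appears at: CH(COOCH3), CH(COOCH3), CH(COOCH3) → 3.

3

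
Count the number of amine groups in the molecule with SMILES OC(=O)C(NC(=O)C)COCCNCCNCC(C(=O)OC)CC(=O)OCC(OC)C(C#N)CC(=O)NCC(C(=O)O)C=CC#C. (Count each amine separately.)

–COOH: carbonyl C bonded to –OH and C → carboxylic acid (the –OH is not a separate alcohol).
pendant –NHC(=O)CH3: N bonded to a carbonyl → amide (not amine).
C–O–C with sp³ carbons on both sides and no adjacent C=O → ether.
C–N–C with sp³ carbons and no adjacent C=O → amine (secondary).
C–N–C with sp³ carbons and no adjacent C=O → amine (secondary).
pendant –COOCH3: carbonyl C bonded to C and –OCH3 → ester.
–C(=O)–O–C with C on the carbonyl side → ester.
pendant –OCH3: C–O–C with sp³ C, no adjacent C=O → ether.
pendant –C≡N: nitrile.
–C(=O)–N– linkage → amide (the N is not an amine).
pendant –COOH: carbonyl C bonded to C and –OH → carboxylic acid.
C=C double bond → alkene.
C≡C triple bond → alkyne.
Amine appears at: CH2NHCH2, CH2NHCH2 → 2.

2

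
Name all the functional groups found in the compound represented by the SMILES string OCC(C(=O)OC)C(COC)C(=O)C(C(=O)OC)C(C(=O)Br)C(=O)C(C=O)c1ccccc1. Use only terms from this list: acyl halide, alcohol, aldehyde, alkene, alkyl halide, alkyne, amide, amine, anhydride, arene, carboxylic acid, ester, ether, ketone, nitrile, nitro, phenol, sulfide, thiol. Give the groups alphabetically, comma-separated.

acyl halide, alcohol, aldehyde, arene, ester, ether, ketone

Taking each segment in turn:
  HOCH2: HO– on an sp³ carbon → alcohol.
  CH(COOCH3): pendant –COOCH3: carbonyl C bonded to C and –OCH3 → ester.
  CH(CH2OCH3): pendant –CH2OCH3: C–O–C linkage → ether.
  CO: –C(=O)– with carbon on both sides → ketone.
  CH(COOCH3): pendant –COOCH3: carbonyl C bonded to C and –OCH3 → ester.
  CH(COBr): pendant –C(=O)X: carbonyl C bonded to C and halogen → acyl halide.
  CO: –C(=O)– with carbon on both sides → ketone.
  CH(CHO): pendant –CHO: carbonyl C bonded to C and H → aldehyde.
  C6H5: –C6H5 phenyl ring → arene.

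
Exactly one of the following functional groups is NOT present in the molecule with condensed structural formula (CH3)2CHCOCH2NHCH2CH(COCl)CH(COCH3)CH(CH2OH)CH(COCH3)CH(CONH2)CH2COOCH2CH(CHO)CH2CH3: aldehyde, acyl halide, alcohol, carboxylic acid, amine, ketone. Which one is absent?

carboxylic acid

aldehyde: present (CH(CHO) — pendant –CHO: carbonyl C bonded to C and H → aldehyde).
acyl halide: present (CH(COCl) — pendant –C(=O)X: carbonyl C bonded to C and halogen → acyl halide).
amine: present (CH2NHCH2 — C–N–C with sp³ carbons and no adjacent C=O → amine (secondary)).
alcohol: present (CH(CH2OH) — pendant –CH2OH on an sp³ backbone C → alcohol).
ketone: present (CO — –C(=O)– with carbon on both sides → ketone).
carboxylic acid: absent. In CH2COOCH2, the acyl oxygen is bonded to carbon (–O–C), not to H, so this is an ester. In CH(CONH2), the carbonyl is bonded to nitrogen, not to –OH; that is an amide.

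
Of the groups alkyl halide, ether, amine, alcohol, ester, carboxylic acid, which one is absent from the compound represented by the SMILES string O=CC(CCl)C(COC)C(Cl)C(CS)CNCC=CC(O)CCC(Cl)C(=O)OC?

carboxylic acid

alkyl halide: present (CH(CH2Cl) — pendant –CH2X: halogen on sp³ carbon → alkyl halide).
amine: present (CH2NHCH2 — C–N–C with sp³ carbons and no adjacent C=O → amine (secondary)).
ether: present (CH(CH2OCH3) — pendant –CH2OCH3: C–O–C linkage → ether).
alcohol: present (CH(OH) — –OH on an sp³ carbon → alcohol (secondary)).
ester: present (COOCH3 — –C(=O)OCH3: carbonyl C bonded to C and to –OCH3 → ester (not ketone + ether)).
carboxylic acid: absent. In COOCH3, the acyl oxygen is bonded to carbon (–O–C), not to H, so this is an ester.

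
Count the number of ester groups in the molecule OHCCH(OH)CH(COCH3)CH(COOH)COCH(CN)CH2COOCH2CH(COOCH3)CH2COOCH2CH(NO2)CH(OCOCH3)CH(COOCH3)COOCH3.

6

terminal –CHO: carbonyl C bonded to H and C → aldehyde.
–OH on an sp³ carbon → alcohol (secondary).
pendant –COCH3: carbonyl C bonded to two carbons → ketone.
pendant –COOH: carbonyl C bonded to C and –OH → carboxylic acid.
–C(=O)– with carbon on both sides → ketone.
pendant –C≡N: nitrile.
–C(=O)–O–C with C on the carbonyl side → ester.
pendant –COOCH3: carbonyl C bonded to C and –OCH3 → ester.
–C(=O)–O–C with C on the carbonyl side → ester.
–NO2 on an sp³ carbon → nitro (the N=O is not a carbonyl).
pendant –OC(=O)CH3: an acyloxy group → ester.
pendant –COOCH3: carbonyl C bonded to C and –OCH3 → ester.
–C(=O)OCH3: carbonyl C bonded to C and to –OCH3 → ester (not ketone + ether).
Ester appears at: CH2COOCH2, CH(COOCH3), CH2COOCH2, CH(OCOCH3), CH(COOCH3), COOCH3 → 6.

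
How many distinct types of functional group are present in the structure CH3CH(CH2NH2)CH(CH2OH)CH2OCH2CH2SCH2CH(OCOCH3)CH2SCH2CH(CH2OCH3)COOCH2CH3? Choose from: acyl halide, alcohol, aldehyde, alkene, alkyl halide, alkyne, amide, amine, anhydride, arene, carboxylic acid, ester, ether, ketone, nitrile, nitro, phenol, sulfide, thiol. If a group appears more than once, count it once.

5

Reading the structure from left to right:
  CH(CH2NH2): pendant –CH2NH2: N on sp³ C, no adjacent C=O → amine.
  CH(CH2OH): pendant –CH2OH on an sp³ backbone C → alcohol.
  CH2OCH2: C–O–C with sp³ carbons on both sides and no adjacent C=O → ether.
  CH2SCH2: C–S–C linkage → sulfide (thioether).
  CH(OCOCH3): pendant –OC(=O)CH3: an acyloxy group → ester.
  CH2SCH2: C–S–C linkage → sulfide (thioether).
  CH(CH2OCH3): pendant –CH2OCH3: C–O–C linkage → ether.
  COOCH2CH3: –C(=O)OCH2CH3: carbonyl C bonded to C and to –OEt → ester.
Distinct types present: alcohol, amine, ester, ether, sulfide.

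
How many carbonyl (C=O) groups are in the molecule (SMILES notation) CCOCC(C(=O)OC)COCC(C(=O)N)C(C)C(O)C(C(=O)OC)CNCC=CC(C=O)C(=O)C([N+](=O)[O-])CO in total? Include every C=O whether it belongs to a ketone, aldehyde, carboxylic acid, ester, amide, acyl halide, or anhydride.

5

CH(COOCH3): ester, 1 C=O (running total 1).
CH(CONH2): amide, 1 C=O (running total 2).
CH(COOCH3): ester, 1 C=O (running total 3).
CH(CHO): aldehyde, 1 C=O (running total 4).
CO: ketone, 1 C=O (running total 5).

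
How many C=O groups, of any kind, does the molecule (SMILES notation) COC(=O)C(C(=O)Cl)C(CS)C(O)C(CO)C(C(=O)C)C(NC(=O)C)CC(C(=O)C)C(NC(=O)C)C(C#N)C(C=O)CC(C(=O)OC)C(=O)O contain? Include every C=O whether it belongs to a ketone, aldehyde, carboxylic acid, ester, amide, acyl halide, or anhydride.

9

CH3OOC: ester, 1 C=O (running total 1).
CH(COCl): acyl halide, 1 C=O (running total 2).
CH(COCH3): ketone, 1 C=O (running total 3).
CH(NHCOCH3): amide, 1 C=O (running total 4).
CH(COCH3): ketone, 1 C=O (running total 5).
CH(NHCOCH3): amide, 1 C=O (running total 6).
CH(CHO): aldehyde, 1 C=O (running total 7).
CH(COOCH3): ester, 1 C=O (running total 8).
COOH: carboxylic acid, 1 C=O (running total 9).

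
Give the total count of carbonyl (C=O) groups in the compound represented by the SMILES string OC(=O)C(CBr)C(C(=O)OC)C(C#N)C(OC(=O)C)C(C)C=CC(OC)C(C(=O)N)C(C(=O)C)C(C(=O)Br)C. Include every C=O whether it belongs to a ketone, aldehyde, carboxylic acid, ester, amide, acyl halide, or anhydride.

6

HOOC: carboxylic acid, 1 C=O (running total 1).
CH(COOCH3): ester, 1 C=O (running total 2).
CH(OCOCH3): ester, 1 C=O (running total 3).
CH(CONH2): amide, 1 C=O (running total 4).
CH(COCH3): ketone, 1 C=O (running total 5).
CH(COBr): acyl halide, 1 C=O (running total 6).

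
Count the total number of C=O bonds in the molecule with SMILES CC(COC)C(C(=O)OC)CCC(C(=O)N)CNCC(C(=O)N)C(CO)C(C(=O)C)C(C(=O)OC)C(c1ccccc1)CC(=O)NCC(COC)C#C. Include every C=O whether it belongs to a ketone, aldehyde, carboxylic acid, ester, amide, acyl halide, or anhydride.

6

CH(COOCH3): ester, 1 C=O (running total 1).
CH(CONH2): amide, 1 C=O (running total 2).
CH(CONH2): amide, 1 C=O (running total 3).
CH(COCH3): ketone, 1 C=O (running total 4).
CH(COOCH3): ester, 1 C=O (running total 5).
CH2CONHCH2: amide, 1 C=O (running total 6).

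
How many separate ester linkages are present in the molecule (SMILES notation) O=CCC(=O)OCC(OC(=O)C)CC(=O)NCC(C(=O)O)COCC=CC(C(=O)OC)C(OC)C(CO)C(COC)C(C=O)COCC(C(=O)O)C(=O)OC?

4

Taking each segment in turn:
  OHC: terminal –CHO: carbonyl C bonded to H and C → aldehyde.
  CH2COOCH2: –C(=O)–O–C with C on the carbonyl side → ester.
  CH(OCOCH3): pendant –OC(=O)CH3: an acyloxy group → ester.
  CH2CONHCH2: –C(=O)–N– linkage → amide (the N is not an amine).
  CH(COOH): pendant –COOH: carbonyl C bonded to C and –OH → carboxylic acid.
  CH2OCH2: C–O–C with sp³ carbons on both sides and no adjacent C=O → ether.
  CH=CH: C=C double bond → alkene.
  CH(COOCH3): pendant –COOCH3: carbonyl C bonded to C and –OCH3 → ester.
  CH(OCH3): pendant –OCH3: C–O–C with sp³ C, no adjacent C=O → ether.
  CH(CH2OH): pendant –CH2OH on an sp³ backbone C → alcohol.
  CH(CH2OCH3): pendant –CH2OCH3: C–O–C linkage → ether.
  CH(CHO): pendant –CHO: carbonyl C bonded to C and H → aldehyde.
  CH2OCH2: C–O–C with sp³ carbons on both sides and no adjacent C=O → ether.
  CH(COOH): pendant –COOH: carbonyl C bonded to C and –OH → carboxylic acid.
  COOCH3: –C(=O)OCH3: carbonyl C bonded to C and to –OCH3 → ester (not ketone + ether).
Ester appears at: CH2COOCH2, CH(OCOCH3), CH(COOCH3), COOCH3 → 4.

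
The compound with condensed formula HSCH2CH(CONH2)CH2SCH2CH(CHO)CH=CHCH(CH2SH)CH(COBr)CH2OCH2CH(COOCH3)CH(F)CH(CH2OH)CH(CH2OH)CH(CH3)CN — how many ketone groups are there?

Taking each segment in turn:
  HSCH2: –SH on an sp³ carbon → thiol.
  CH(CONH2): pendant –CONH2: carbonyl C bonded to C and N → amide.
  CH2SCH2: C–S–C linkage → sulfide (thioether).
  CH(CHO): pendant –CHO: carbonyl C bonded to C and H → aldehyde.
  CH=CH: C=C double bond → alkene.
  CH(CH2SH): pendant –CH2SH → thiol.
  CH(COBr): pendant –C(=O)X: carbonyl C bonded to C and halogen → acyl halide.
  CH2OCH2: C–O–C with sp³ carbons on both sides and no adjacent C=O → ether.
  CH(COOCH3): pendant –COOCH3: carbonyl C bonded to C and –OCH3 → ester.
  CH(F): halogen on an sp³ carbon → alkyl halide.
  CH(CH2OH): pendant –CH2OH on an sp³ backbone C → alcohol.
  CH(CH2OH): pendant –CH2OH on an sp³ backbone C → alcohol.
  CN: –C≡N: carbon triple-bonded to nitrogen → nitrile.
No segment is a ketone: CH(CONH2) is amide, not ketone; CH(CHO) is aldehyde, not ketone; CH(COBr) is acyl halide, not ketone. → 0.

0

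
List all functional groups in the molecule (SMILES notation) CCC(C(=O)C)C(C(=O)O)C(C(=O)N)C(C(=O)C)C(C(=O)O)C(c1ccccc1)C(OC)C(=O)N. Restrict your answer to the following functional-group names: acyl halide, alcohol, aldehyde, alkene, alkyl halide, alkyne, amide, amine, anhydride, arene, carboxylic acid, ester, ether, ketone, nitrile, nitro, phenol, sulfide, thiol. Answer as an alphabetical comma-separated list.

Taking each segment in turn:
  CH(COCH3): pendant –COCH3: carbonyl C bonded to two carbons → ketone.
  CH(COOH): pendant –COOH: carbonyl C bonded to C and –OH → carboxylic acid.
  CH(CONH2): pendant –CONH2: carbonyl C bonded to C and N → amide.
  CH(COCH3): pendant –COCH3: carbonyl C bonded to two carbons → ketone.
  CH(COOH): pendant –COOH: carbonyl C bonded to C and –OH → carboxylic acid.
  CH(C6H5): pendant –C6H5: benzene ring → arene.
  CH(OCH3): pendant –OCH3: C–O–C with sp³ C, no adjacent C=O → ether.
  CONH2: –C(=O)NH2: carbonyl C bonded to C and to N → amide (the N is not a separate amine).

amide, arene, carboxylic acid, ether, ketone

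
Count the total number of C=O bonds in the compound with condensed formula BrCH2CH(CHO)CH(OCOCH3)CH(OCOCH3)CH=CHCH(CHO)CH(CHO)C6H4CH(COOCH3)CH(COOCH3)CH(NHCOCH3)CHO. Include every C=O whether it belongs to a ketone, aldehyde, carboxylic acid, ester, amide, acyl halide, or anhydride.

9

CH(CHO): aldehyde, 1 C=O (running total 1).
CH(OCOCH3): ester, 1 C=O (running total 2).
CH(OCOCH3): ester, 1 C=O (running total 3).
CH(CHO): aldehyde, 1 C=O (running total 4).
CH(CHO): aldehyde, 1 C=O (running total 5).
CH(COOCH3): ester, 1 C=O (running total 6).
CH(COOCH3): ester, 1 C=O (running total 7).
CH(NHCOCH3): amide, 1 C=O (running total 8).
CHO: aldehyde, 1 C=O (running total 9).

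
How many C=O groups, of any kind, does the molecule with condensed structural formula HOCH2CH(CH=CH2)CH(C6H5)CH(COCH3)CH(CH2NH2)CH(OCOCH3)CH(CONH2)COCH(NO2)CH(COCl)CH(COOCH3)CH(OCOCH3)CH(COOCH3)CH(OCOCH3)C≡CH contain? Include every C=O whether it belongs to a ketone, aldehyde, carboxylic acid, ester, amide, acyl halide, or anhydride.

CH(COCH3): ketone, 1 C=O (running total 1).
CH(OCOCH3): ester, 1 C=O (running total 2).
CH(CONH2): amide, 1 C=O (running total 3).
CO: ketone, 1 C=O (running total 4).
CH(COCl): acyl halide, 1 C=O (running total 5).
CH(COOCH3): ester, 1 C=O (running total 6).
CH(OCOCH3): ester, 1 C=O (running total 7).
CH(COOCH3): ester, 1 C=O (running total 8).
CH(OCOCH3): ester, 1 C=O (running total 9).

9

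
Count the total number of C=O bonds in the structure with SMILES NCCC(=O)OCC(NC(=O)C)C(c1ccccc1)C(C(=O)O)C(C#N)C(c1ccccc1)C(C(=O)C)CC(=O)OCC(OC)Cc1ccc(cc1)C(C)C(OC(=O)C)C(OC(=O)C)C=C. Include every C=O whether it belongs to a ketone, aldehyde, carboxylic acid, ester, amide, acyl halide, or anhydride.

7

CH2COOCH2: ester, 1 C=O (running total 1).
CH(NHCOCH3): amide, 1 C=O (running total 2).
CH(COOH): carboxylic acid, 1 C=O (running total 3).
CH(COCH3): ketone, 1 C=O (running total 4).
CH2COOCH2: ester, 1 C=O (running total 5).
CH(OCOCH3): ester, 1 C=O (running total 6).
CH(OCOCH3): ester, 1 C=O (running total 7).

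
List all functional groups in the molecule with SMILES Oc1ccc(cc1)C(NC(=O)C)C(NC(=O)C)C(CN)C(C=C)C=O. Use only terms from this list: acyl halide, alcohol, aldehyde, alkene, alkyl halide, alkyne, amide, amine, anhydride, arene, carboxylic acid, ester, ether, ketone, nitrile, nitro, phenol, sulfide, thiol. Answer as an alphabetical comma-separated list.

aldehyde, alkene, amide, amine, arene, phenol

Taking each segment in turn:
  HOC6H4: –OH attached directly to an aromatic ring → phenol (not alcohol); the ring itself is an arene.
  CH(NHCOCH3): pendant –NHC(=O)CH3: N bonded to a carbonyl → amide (not amine).
  CH(NHCOCH3): pendant –NHC(=O)CH3: N bonded to a carbonyl → amide (not amine).
  CH(CH2NH2): pendant –CH2NH2: N on sp³ C, no adjacent C=O → amine.
  CH(CH=CH2): pendant –CH=CH2: C=C double bond → alkene.
  CHO: terminal –CHO: carbonyl C bonded to H and C → aldehyde.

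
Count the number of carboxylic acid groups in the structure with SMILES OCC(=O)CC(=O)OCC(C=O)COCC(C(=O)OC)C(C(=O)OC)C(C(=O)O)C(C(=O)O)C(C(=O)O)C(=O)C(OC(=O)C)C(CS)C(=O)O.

Reading the structure from left to right:
  HOCH2: HO– on an sp³ carbon → alcohol.
  CO: –C(=O)– with carbon on both sides → ketone.
  CH2COOCH2: –C(=O)–O–C with C on the carbonyl side → ester.
  CH(CHO): pendant –CHO: carbonyl C bonded to C and H → aldehyde.
  CH2OCH2: C–O–C with sp³ carbons on both sides and no adjacent C=O → ether.
  CH(COOCH3): pendant –COOCH3: carbonyl C bonded to C and –OCH3 → ester.
  CH(COOCH3): pendant –COOCH3: carbonyl C bonded to C and –OCH3 → ester.
  CH(COOH): pendant –COOH: carbonyl C bonded to C and –OH → carboxylic acid.
  CH(COOH): pendant –COOH: carbonyl C bonded to C and –OH → carboxylic acid.
  CH(COOH): pendant –COOH: carbonyl C bonded to C and –OH → carboxylic acid.
  CO: –C(=O)– with carbon on both sides → ketone.
  CH(OCOCH3): pendant –OC(=O)CH3: an acyloxy group → ester.
  CH(CH2SH): pendant –CH2SH → thiol.
  COOH: –COOH: carbonyl C bonded to –OH and C → carboxylic acid (the –OH is not a separate alcohol).
Carboxylic acid appears at: CH(COOH), CH(COOH), CH(COOH), COOH → 4.

4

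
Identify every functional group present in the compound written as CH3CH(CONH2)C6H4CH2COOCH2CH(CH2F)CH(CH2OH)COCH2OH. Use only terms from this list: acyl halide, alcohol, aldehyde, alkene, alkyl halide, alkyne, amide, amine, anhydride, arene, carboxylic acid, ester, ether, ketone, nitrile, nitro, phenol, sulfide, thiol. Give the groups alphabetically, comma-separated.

pendant –CONH2: carbonyl C bonded to C and N → amide.
para-disubstituted benzene ring → arene.
–C(=O)–O–C with C on the carbonyl side → ester.
pendant –CH2X: halogen on sp³ carbon → alkyl halide.
pendant –CH2OH on an sp³ backbone C → alcohol.
–C(=O)– with carbon on both sides → ketone.
–OH on an sp³ carbon → alcohol.

alcohol, alkyl halide, amide, arene, ester, ketone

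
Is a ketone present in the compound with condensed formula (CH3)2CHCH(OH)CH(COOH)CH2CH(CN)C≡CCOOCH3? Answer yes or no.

–OH on an sp³ carbon → alcohol (secondary).
pendant –COOH: carbonyl C bonded to C and –OH → carboxylic acid.
pendant –C≡N: nitrile.
C≡C triple bond → alkyne.
–C(=O)OCH3: carbonyl C bonded to C and to –OCH3 → ester (not ketone + ether).
In COOCH3, the C=O is bonded to an –O–C group, which defines an ester, not a ketone. In CH(COOH), the C=O bears an –OH, making it a carboxylic acid rather than a ketone.
The groups actually present are: alcohol, alkyne, carboxylic acid, ester, nitrile.

no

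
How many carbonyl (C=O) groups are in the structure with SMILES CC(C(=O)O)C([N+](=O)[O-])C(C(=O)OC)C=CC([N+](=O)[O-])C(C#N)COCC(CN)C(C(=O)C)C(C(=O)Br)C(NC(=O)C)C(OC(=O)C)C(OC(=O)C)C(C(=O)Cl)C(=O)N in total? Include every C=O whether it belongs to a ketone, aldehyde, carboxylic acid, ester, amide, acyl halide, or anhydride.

9

CH(COOH): carboxylic acid, 1 C=O (running total 1).
CH(COOCH3): ester, 1 C=O (running total 2).
CH(COCH3): ketone, 1 C=O (running total 3).
CH(COBr): acyl halide, 1 C=O (running total 4).
CH(NHCOCH3): amide, 1 C=O (running total 5).
CH(OCOCH3): ester, 1 C=O (running total 6).
CH(OCOCH3): ester, 1 C=O (running total 7).
CH(COCl): acyl halide, 1 C=O (running total 8).
CONH2: amide, 1 C=O (running total 9).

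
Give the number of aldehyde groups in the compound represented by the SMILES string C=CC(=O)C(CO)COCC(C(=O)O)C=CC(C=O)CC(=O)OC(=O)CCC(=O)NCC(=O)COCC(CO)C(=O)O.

Working along the chain:
  CH2=CH: C=C double bond → alkene.
  CO: –C(=O)– with carbon on both sides → ketone.
  CH(CH2OH): pendant –CH2OH on an sp³ backbone C → alcohol.
  CH2OCH2: C–O–C with sp³ carbons on both sides and no adjacent C=O → ether.
  CH(COOH): pendant –COOH: carbonyl C bonded to C and –OH → carboxylic acid.
  CH=CH: C=C double bond → alkene.
  CH(CHO): pendant –CHO: carbonyl C bonded to C and H → aldehyde.
  CH2CO-O-COCH2: two acyl groups sharing one oxygen, –C(=O)–O–C(=O)– → anhydride.
  CH2CONHCH2: –C(=O)–N– linkage → amide (the N is not an amine).
  CO: –C(=O)– with carbon on both sides → ketone.
  CH2OCH2: C–O–C with sp³ carbons on both sides and no adjacent C=O → ether.
  CH(CH2OH): pendant –CH2OH on an sp³ backbone C → alcohol.
  COOH: –COOH: carbonyl C bonded to –OH and C → carboxylic acid (the –OH is not a separate alcohol).
Aldehyde appears at: CH(CHO) → 1.

1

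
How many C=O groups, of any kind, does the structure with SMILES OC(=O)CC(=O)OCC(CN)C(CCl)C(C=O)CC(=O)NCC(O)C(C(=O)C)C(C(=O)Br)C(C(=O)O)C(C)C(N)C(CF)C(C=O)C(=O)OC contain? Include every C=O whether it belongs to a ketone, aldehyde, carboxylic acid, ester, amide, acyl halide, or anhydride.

9

HOOC: carboxylic acid, 1 C=O (running total 1).
CH2COOCH2: ester, 1 C=O (running total 2).
CH(CHO): aldehyde, 1 C=O (running total 3).
CH2CONHCH2: amide, 1 C=O (running total 4).
CH(COCH3): ketone, 1 C=O (running total 5).
CH(COBr): acyl halide, 1 C=O (running total 6).
CH(COOH): carboxylic acid, 1 C=O (running total 7).
CH(CHO): aldehyde, 1 C=O (running total 8).
COOCH3: ester, 1 C=O (running total 9).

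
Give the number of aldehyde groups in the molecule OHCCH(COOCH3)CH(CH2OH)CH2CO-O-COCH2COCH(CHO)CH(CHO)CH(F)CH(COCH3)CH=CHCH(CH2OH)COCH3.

3

terminal –CHO: carbonyl C bonded to H and C → aldehyde.
pendant –COOCH3: carbonyl C bonded to C and –OCH3 → ester.
pendant –CH2OH on an sp³ backbone C → alcohol.
two acyl groups sharing one oxygen, –C(=O)–O–C(=O)– → anhydride.
–C(=O)– with carbon on both sides → ketone.
pendant –CHO: carbonyl C bonded to C and H → aldehyde.
pendant –CHO: carbonyl C bonded to C and H → aldehyde.
halogen on an sp³ carbon → alkyl halide.
pendant –COCH3: carbonyl C bonded to two carbons → ketone.
C=C double bond → alkene.
pendant –CH2OH on an sp³ backbone C → alcohol.
–C(=O)– with carbon on both sides → ketone.
Aldehyde appears at: OHC, CH(CHO), CH(CHO) → 3.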